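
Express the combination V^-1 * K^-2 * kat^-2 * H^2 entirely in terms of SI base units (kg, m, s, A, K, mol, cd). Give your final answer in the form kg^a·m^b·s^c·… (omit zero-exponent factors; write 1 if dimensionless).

kg·m²·s·A⁻³·K⁻²·mol⁻²

V = kg·m²·s⁻³·A⁻¹.
So V⁻¹ = kg⁻¹·m⁻²·s³·A.
kat = s⁻¹·mol.
So kat⁻² = s²·mol⁻².
H = kg·m²·s⁻²·A⁻².
So H² = kg²·m⁴·s⁻⁴·A⁻⁴.
Combining: V⁻¹·K⁻²·kat⁻²·H² = (kg⁻¹·m⁻²·s³·A) · K⁻² · (s²·mol⁻²) · (kg²·m⁴·s⁻⁴·A⁻⁴) = kg·m²·s·A⁻³·K⁻²·mol⁻².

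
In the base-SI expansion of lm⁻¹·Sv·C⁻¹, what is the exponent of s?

lm = cd·sr = cd (luminous flux; sr is dimensionless).
So lm⁻¹ = cd⁻¹.
Sv = J/kg (equivalent dose = energy per mass),
    = m²·s⁻².
C = A·s = s·A (charge = current × time).
So C⁻¹ = s⁻¹·A⁻¹.
Combining: lm⁻¹·Sv·C⁻¹ = cd⁻¹ · (m²·s⁻²) · (s⁻¹·A⁻¹) = m²·s⁻³·A⁻¹·cd⁻¹.
The exponent of s is -3.

-3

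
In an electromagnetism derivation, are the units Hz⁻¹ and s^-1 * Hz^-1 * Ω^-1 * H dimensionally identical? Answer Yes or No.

Left side:
  Hz = 1/s = s⁻¹ (frequency is cycles per second).
  So Hz⁻¹ = s.
Right side:
  Hz = s⁻¹.
  So Hz⁻¹ = s.
  Ω = kg·m²·s⁻³·A⁻².
  So Ω⁻¹ = kg⁻¹·m⁻²·s³·A².
  H = kg·m²·s⁻²·A⁻².
  Combining: s⁻¹·Hz⁻¹·Ω⁻¹·H = s⁻¹ · s · (kg⁻¹·m⁻²·s³·A²) · (kg·m²·s⁻²·A⁻²) = s.
Both reduce to s.

Yes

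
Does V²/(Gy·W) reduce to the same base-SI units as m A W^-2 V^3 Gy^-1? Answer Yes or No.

Left side:
  Gy = m²·s⁻².
  So Gy⁻¹ = m⁻²·s².
  V = kg·m²·s⁻³·A⁻¹.
  So V² = kg²·m⁴·s⁻⁶·A⁻².
  W = kg·m²·s⁻³.
  So W⁻¹ = kg⁻¹·m⁻²·s³.
  Combining: Gy⁻¹·V²·W⁻¹ = (m⁻²·s²) · (kg²·m⁴·s⁻⁶·A⁻²) · (kg⁻¹·m⁻²·s³) = kg·s⁻¹·A⁻².
Right side:
  W = J/s (power = energy per time),
      = kg·m²·s⁻³.
  So W⁻² = kg⁻²·m⁻⁴·s⁶.
  V = W/A (potential = power per current),
      = kg·m²·s⁻³·A⁻¹.
  So V³ = kg³·m⁶·s⁻⁹·A⁻³.
  Gy = J/kg (absorbed dose = energy per mass),
      = m²·s⁻².
  So Gy⁻¹ = m⁻²·s².
  Combining: m·A·W⁻²·V³·Gy⁻¹ = m · A · (kg⁻²·m⁻⁴·s⁶) · (kg³·m⁶·s⁻⁹·A⁻³) · (m⁻²·s²) = kg·m·s⁻¹·A⁻².
Left is kg·s⁻¹·A⁻²; right is kg·m·s⁻¹·A⁻² — different.

No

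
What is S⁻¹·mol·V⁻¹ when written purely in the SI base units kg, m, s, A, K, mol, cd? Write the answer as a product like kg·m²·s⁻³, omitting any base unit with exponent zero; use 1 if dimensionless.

S = 1/Ω (conductance is reciprocal resistance),
    = kg⁻¹·m⁻²·s³·A².
So S⁻¹ = kg·m²·s⁻³·A⁻².
V = W/A (potential = power per current),
    = kg·m²·s⁻³·A⁻¹.
So V⁻¹ = kg⁻¹·m⁻²·s³·A.
Combining: S⁻¹·mol·V⁻¹ = (kg·m²·s⁻³·A⁻²) · mol · (kg⁻¹·m⁻²·s³·A) = A⁻¹·mol.

A⁻¹·mol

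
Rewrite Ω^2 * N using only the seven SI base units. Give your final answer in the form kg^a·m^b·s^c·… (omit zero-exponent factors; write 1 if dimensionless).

kg³·m⁵·s⁻⁸·A⁻⁴

Ω = V/A (resistance = voltage per current),
    = kg·m²·s⁻³·A⁻².
So Ω² = kg²·m⁴·s⁻⁶·A⁻⁴.
N = kg·m/s² = kg·m·s⁻² (force = mass × acceleration).
Combining: Ω²·N = (kg²·m⁴·s⁻⁶·A⁻⁴) · (kg·m·s⁻²) = kg³·m⁵·s⁻⁸·A⁻⁴.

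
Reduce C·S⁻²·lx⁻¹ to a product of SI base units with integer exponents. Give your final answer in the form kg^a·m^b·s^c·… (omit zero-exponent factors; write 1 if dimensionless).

C = s·A.
S = kg⁻¹·m⁻²·s³·A².
So S⁻² = kg²·m⁴·s⁻⁶·A⁻⁴.
lx = m⁻²·cd.
So lx⁻¹ = m²·cd⁻¹.
Combining: C·S⁻²·lx⁻¹ = (s·A) · (kg²·m⁴·s⁻⁶·A⁻⁴) · (m²·cd⁻¹) = kg²·m⁶·s⁻⁵·A⁻³·cd⁻¹.

kg²·m⁶·s⁻⁵·A⁻³·cd⁻¹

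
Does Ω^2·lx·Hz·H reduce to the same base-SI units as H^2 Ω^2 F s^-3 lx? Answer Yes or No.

Yes

Left side:
  Ω = V/A (resistance = voltage per current),
      = kg·m²·s⁻³·A⁻².
  So Ω² = kg²·m⁴·s⁻⁶·A⁻⁴.
  lx = lm/m² (illuminance = luminous flux per area),
      = m⁻²·cd.
  Hz = 1/s = s⁻¹ (frequency is cycles per second).
  H = Wb/A (inductance = flux per current),
      = kg·m²·s⁻²·A⁻².
  Combining: Ω²·lx·Hz·H = (kg²·m⁴·s⁻⁶·A⁻⁴) · (m⁻²·cd) · s⁻¹ · (kg·m²·s⁻²·A⁻²) = kg³·m⁴·s⁻⁹·A⁻⁶·cd.
Right side:
  H = Wb/A (inductance = flux per current),
      = kg·m²·s⁻²·A⁻².
  So H² = kg²·m⁴·s⁻⁴·A⁻⁴.
  Ω = V/A (resistance = voltage per current),
      = kg·m²·s⁻³·A⁻².
  So Ω² = kg²·m⁴·s⁻⁶·A⁻⁴.
  F = C/V (capacitance = charge per voltage),
      = A·s/(kg·m²·s⁻³·A⁻¹) (substituting C and V),
      = kg⁻¹·m⁻²·s⁴·A².
  lx = lm/m² (illuminance = luminous flux per area),
      = m⁻²·cd.
  Combining: H²·Ω²·F·s⁻³·lx = (kg²·m⁴·s⁻⁴·A⁻⁴) · (kg²·m⁴·s⁻⁶·A⁻⁴) · (kg⁻¹·m⁻²·s⁴·A²) · s⁻³ · (m⁻²·cd) = kg³·m⁴·s⁻⁹·A⁻⁶·cd.
Both reduce to kg³·m⁴·s⁻⁹·A⁻⁶·cd.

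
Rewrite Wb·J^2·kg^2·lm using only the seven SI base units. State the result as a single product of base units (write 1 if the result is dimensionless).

Wb = V·s (flux: a volt is a weber per second),
    = kg·m²·s⁻²·A⁻¹.
J = N·m (work = force × distance),
    = kg·m²·s⁻².
So J² = kg²·m⁴·s⁻⁴.
lm = cd·sr = cd (luminous flux; sr is dimensionless).
Combining: Wb·J²·kg²·lm = (kg·m²·s⁻²·A⁻¹) · (kg²·m⁴·s⁻⁴) · kg² · cd = kg⁵·m⁶·s⁻⁶·A⁻¹·cd.

kg⁵·m⁶·s⁻⁶·A⁻¹·cd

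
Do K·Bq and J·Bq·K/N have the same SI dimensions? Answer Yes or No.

No

Left side:
  Bq = 1/s = s⁻¹ (activity is decays per second).
  Combining: K·Bq = K · s⁻¹ = s⁻¹·K.
Right side:
  J = kg·m²·s⁻².
  N = kg·m·s⁻².
  So N⁻¹ = kg⁻¹·m⁻¹·s².
  Bq = s⁻¹.
  Combining: J·N⁻¹·Bq·K = (kg·m²·s⁻²) · (kg⁻¹·m⁻¹·s²) · s⁻¹ · K = m·s⁻¹·K.
Left is s⁻¹·K; right is m·s⁻¹·K — different.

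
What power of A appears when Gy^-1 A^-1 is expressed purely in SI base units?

Gy = m²·s⁻².
So Gy⁻¹ = m⁻²·s².
Combining: Gy⁻¹·A⁻¹ = (m⁻²·s²) · A⁻¹ = m⁻²·s²·A⁻¹.
The exponent of A is -1.

-1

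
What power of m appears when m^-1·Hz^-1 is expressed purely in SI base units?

-1

Hz = s⁻¹.
So Hz⁻¹ = s.
Combining: m⁻¹·Hz⁻¹ = m⁻¹ · s = m⁻¹·s.
The exponent of m is -1.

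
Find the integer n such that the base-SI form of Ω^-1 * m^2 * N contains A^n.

2

Ω = kg·m²·s⁻³·A⁻².
So Ω⁻¹ = kg⁻¹·m⁻²·s³·A².
N = kg·m·s⁻².
Combining: Ω⁻¹·m²·N = (kg⁻¹·m⁻²·s³·A²) · m² · (kg·m·s⁻²) = m·s·A².
The exponent of A is 2.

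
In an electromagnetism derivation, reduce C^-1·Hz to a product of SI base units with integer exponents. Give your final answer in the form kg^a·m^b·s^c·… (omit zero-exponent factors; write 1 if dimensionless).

s⁻²·A⁻¹

C = s·A.
So C⁻¹ = s⁻¹·A⁻¹.
Hz = s⁻¹.
Combining: C⁻¹·Hz = (s⁻¹·A⁻¹) · s⁻¹ = s⁻²·A⁻¹.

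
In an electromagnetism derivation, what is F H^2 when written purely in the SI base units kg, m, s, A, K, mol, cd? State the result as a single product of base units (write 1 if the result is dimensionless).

F = kg⁻¹·m⁻²·s⁴·A².
H = kg·m²·s⁻²·A⁻².
So H² = kg²·m⁴·s⁻⁴·A⁻⁴.
Combining: F·H² = (kg⁻¹·m⁻²·s⁴·A²) · (kg²·m⁴·s⁻⁴·A⁻⁴) = kg·m²·A⁻².

kg·m²·A⁻²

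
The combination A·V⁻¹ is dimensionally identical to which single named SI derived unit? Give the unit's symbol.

S

V = kg·m²·s⁻³·A⁻¹.
So V⁻¹ = kg⁻¹·m⁻²·s³·A.
Combining: A·V⁻¹ = A · (kg⁻¹·m⁻²·s³·A) = kg⁻¹·m⁻²·s³·A².
kg⁻¹·m⁻²·s³·A² is the base-SI form of the siemens.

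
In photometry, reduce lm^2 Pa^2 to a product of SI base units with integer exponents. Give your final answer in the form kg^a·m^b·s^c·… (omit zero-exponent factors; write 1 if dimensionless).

kg²·m⁻²·s⁻⁴·cd²

lm = cd.
So lm² = cd².
Pa = kg·m⁻¹·s⁻².
So Pa² = kg²·m⁻²·s⁻⁴.
Combining: lm²·Pa² = cd² · (kg²·m⁻²·s⁻⁴) = kg²·m⁻²·s⁻⁴·cd².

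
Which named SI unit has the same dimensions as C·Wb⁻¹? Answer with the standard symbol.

S

C = s·A.
Wb = kg·m²·s⁻²·A⁻¹.
So Wb⁻¹ = kg⁻¹·m⁻²·s²·A.
Combining: C·Wb⁻¹ = (s·A) · (kg⁻¹·m⁻²·s²·A) = kg⁻¹·m⁻²·s³·A².
kg⁻¹·m⁻²·s³·A² is the base-SI form of the siemens.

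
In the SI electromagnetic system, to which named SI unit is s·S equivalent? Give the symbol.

F

S = kg⁻¹·m⁻²·s³·A².
Combining: s·S = s · (kg⁻¹·m⁻²·s³·A²) = kg⁻¹·m⁻²·s⁴·A².
kg⁻¹·m⁻²·s⁴·A² is the base-SI form of the farad.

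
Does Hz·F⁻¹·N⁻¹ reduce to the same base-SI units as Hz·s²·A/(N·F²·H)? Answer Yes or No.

Left side:
  Hz = 1/s = s⁻¹ (frequency is cycles per second).
  F = C/V (capacitance = charge per voltage),
      = A·s/(kg·m²·s⁻³·A⁻¹) (substituting C and V),
      = kg⁻¹·m⁻²·s⁴·A².
  So F⁻¹ = kg·m²·s⁻⁴·A⁻².
  N = kg·m/s² = kg·m·s⁻² (force = mass × acceleration).
  So N⁻¹ = kg⁻¹·m⁻¹·s².
  Combining: Hz·F⁻¹·N⁻¹ = s⁻¹ · (kg·m²·s⁻⁴·A⁻²) · (kg⁻¹·m⁻¹·s²) = m·s⁻³·A⁻².
Right side:
  N = kg·m·s⁻².
  So N⁻¹ = kg⁻¹·m⁻¹·s².
  F = kg⁻¹·m⁻²·s⁴·A².
  So F⁻² = kg²·m⁴·s⁻⁸·A⁻⁴.
  H = kg·m²·s⁻²·A⁻².
  So H⁻¹ = kg⁻¹·m⁻²·s²·A².
  Hz = s⁻¹.
  Combining: N⁻¹·F⁻²·H⁻¹·Hz·s²·A = (kg⁻¹·m⁻¹·s²) · (kg²·m⁴·s⁻⁸·A⁻⁴) · (kg⁻¹·m⁻²·s²·A²) · s⁻¹ · s² · A = m·s⁻³·A⁻¹.
Left is m·s⁻³·A⁻²; right is m·s⁻³·A⁻¹ — different.

No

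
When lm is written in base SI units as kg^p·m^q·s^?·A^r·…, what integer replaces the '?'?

0

lm = cd·sr = cd (luminous flux; sr is dimensionless).
The exponent of s is 0.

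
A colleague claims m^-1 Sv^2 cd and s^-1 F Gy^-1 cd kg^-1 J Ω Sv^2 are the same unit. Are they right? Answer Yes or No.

Left side:
  Sv = m²·s⁻².
  So Sv² = m⁴·s⁻⁴.
  Combining: m⁻¹·Sv²·cd = m⁻¹ · (m⁴·s⁻⁴) · cd = m³·s⁻⁴·cd.
Right side:
  F = C/V (capacitance = charge per voltage),
      = A·s/(kg·m²·s⁻³·A⁻¹) (substituting C and V),
      = kg⁻¹·m⁻²·s⁴·A².
  Gy = J/kg (absorbed dose = energy per mass),
      = m²·s⁻².
  So Gy⁻¹ = m⁻²·s².
  J = N·m (work = force × distance),
      = kg·m²·s⁻².
  Ω = V/A (resistance = voltage per current),
      = kg·m²·s⁻³·A⁻².
  Sv = J/kg (equivalent dose = energy per mass),
      = m²·s⁻².
  So Sv² = m⁴·s⁻⁴.
  Combining: s⁻¹·F·Gy⁻¹·cd·kg⁻¹·J·Ω·Sv² = s⁻¹ · (kg⁻¹·m⁻²·s⁴·A²) · (m⁻²·s²) · cd · kg⁻¹ · (kg·m²·s⁻²) · (kg·m²·s⁻³·A⁻²) · (m⁴·s⁻⁴) = m⁴·s⁻⁴·cd.
Left is m³·s⁻⁴·cd; right is m⁴·s⁻⁴·cd — different.

No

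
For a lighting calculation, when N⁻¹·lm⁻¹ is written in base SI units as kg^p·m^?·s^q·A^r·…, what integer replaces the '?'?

N = kg·m/s² = kg·m·s⁻² (force = mass × acceleration).
So N⁻¹ = kg⁻¹·m⁻¹·s².
lm = cd·sr = cd (luminous flux; sr is dimensionless).
So lm⁻¹ = cd⁻¹.
Combining: N⁻¹·lm⁻¹ = (kg⁻¹·m⁻¹·s²) · cd⁻¹ = kg⁻¹·m⁻¹·s²·cd⁻¹.
The exponent of m is -1.

-1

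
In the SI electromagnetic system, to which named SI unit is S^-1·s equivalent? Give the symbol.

H

S = kg⁻¹·m⁻²·s³·A².
So S⁻¹ = kg·m²·s⁻³·A⁻².
Combining: S⁻¹·s = (kg·m²·s⁻³·A⁻²) · s = kg·m²·s⁻²·A⁻².
kg·m²·s⁻²·A⁻² is the base-SI form of the henry.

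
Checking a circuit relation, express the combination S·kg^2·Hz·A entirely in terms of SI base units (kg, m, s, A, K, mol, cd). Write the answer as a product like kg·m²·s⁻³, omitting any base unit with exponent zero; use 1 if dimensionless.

kg·m⁻²·s²·A³

S = kg⁻¹·m⁻²·s³·A².
Hz = s⁻¹.
Combining: S·kg²·Hz·A = (kg⁻¹·m⁻²·s³·A²) · kg² · s⁻¹ · A = kg·m⁻²·s²·A³.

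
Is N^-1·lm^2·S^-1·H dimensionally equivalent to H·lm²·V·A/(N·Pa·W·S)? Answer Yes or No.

Left side:
  N = kg·m/s² = kg·m·s⁻² (force = mass × acceleration).
  So N⁻¹ = kg⁻¹·m⁻¹·s².
  lm = cd·sr = cd (luminous flux; sr is dimensionless).
  So lm² = cd².
  S = 1/Ω (conductance is reciprocal resistance),
      = kg⁻¹·m⁻²·s³·A².
  So S⁻¹ = kg·m²·s⁻³·A⁻².
  H = Wb/A (inductance = flux per current),
      = kg·m²·s⁻²·A⁻².
  Combining: N⁻¹·lm²·S⁻¹·H = (kg⁻¹·m⁻¹·s²) · cd² · (kg·m²·s⁻³·A⁻²) · (kg·m²·s⁻²·A⁻²) = kg·m³·s⁻³·A⁻⁴·cd².
Right side:
  N = kg·m·s⁻².
  So N⁻¹ = kg⁻¹·m⁻¹·s².
  H = kg·m²·s⁻²·A⁻².
  Pa = kg·m⁻¹·s⁻².
  So Pa⁻¹ = kg⁻¹·m·s².
  lm = cd.
  So lm² = cd².
  V = kg·m²·s⁻³·A⁻¹.
  W = kg·m²·s⁻³.
  So W⁻¹ = kg⁻¹·m⁻²·s³.
  S = kg⁻¹·m⁻²·s³·A².
  So S⁻¹ = kg·m²·s⁻³·A⁻².
  Combining: N⁻¹·H·Pa⁻¹·lm²·V·W⁻¹·A·S⁻¹ = (kg⁻¹·m⁻¹·s²) · (kg·m²·s⁻²·A⁻²) · (kg⁻¹·m·s²) · cd² · (kg·m²·s⁻³·A⁻¹) · (kg⁻¹·m⁻²·s³) · A · (kg·m²·s⁻³·A⁻²) = m⁴·s⁻¹·A⁻⁴·cd².
Left is kg·m³·s⁻³·A⁻⁴·cd²; right is m⁴·s⁻¹·A⁻⁴·cd² — different.

No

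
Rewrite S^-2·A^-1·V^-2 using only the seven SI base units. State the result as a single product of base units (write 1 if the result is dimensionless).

S = kg⁻¹·m⁻²·s³·A².
So S⁻² = kg²·m⁴·s⁻⁶·A⁻⁴.
V = kg·m²·s⁻³·A⁻¹.
So V⁻² = kg⁻²·m⁻⁴·s⁶·A².
Combining: S⁻²·A⁻¹·V⁻² = (kg²·m⁴·s⁻⁶·A⁻⁴) · A⁻¹ · (kg⁻²·m⁻⁴·s⁶·A²) = A⁻³.

A⁻³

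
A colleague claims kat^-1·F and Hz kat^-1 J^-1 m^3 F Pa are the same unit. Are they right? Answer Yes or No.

No

Left side:
  kat = s⁻¹·mol.
  So kat⁻¹ = s·mol⁻¹.
  F = kg⁻¹·m⁻²·s⁴·A².
  Combining: kat⁻¹·F = (s·mol⁻¹) · (kg⁻¹·m⁻²·s⁴·A²) = kg⁻¹·m⁻²·s⁵·A²·mol⁻¹.
Right side:
  Hz = 1/s = s⁻¹ (frequency is cycles per second).
  kat = mol/s = s⁻¹·mol (catalytic activity).
  So kat⁻¹ = s·mol⁻¹.
  J = N·m (work = force × distance),
      = kg·m²·s⁻².
  So J⁻¹ = kg⁻¹·m⁻²·s².
  F = C/V (capacitance = charge per voltage),
      = A·s/(kg·m²·s⁻³·A⁻¹) (substituting C and V),
      = kg⁻¹·m⁻²·s⁴·A².
  Pa = N/m² (pressure = force per area),
      = kg·m⁻¹·s⁻².
  Combining: Hz·kat⁻¹·J⁻¹·m³·F·Pa = s⁻¹ · (s·mol⁻¹) · (kg⁻¹·m⁻²·s²) · m³ · (kg⁻¹·m⁻²·s⁴·A²) · (kg·m⁻¹·s⁻²) = kg⁻¹·m⁻²·s⁴·A²·mol⁻¹.
Left is kg⁻¹·m⁻²·s⁵·A²·mol⁻¹; right is kg⁻¹·m⁻²·s⁴·A²·mol⁻¹ — different.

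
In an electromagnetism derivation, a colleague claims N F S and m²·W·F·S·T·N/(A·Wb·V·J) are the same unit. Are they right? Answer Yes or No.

No

Left side:
  N = kg·m/s² = kg·m·s⁻² (force = mass × acceleration).
  F = C/V (capacitance = charge per voltage),
      = A·s/(kg·m²·s⁻³·A⁻¹) (substituting C and V),
      = kg⁻¹·m⁻²·s⁴·A².
  S = 1/Ω (conductance is reciprocal resistance),
      = kg⁻¹·m⁻²·s³·A².
  Combining: N·F·S = (kg·m·s⁻²) · (kg⁻¹·m⁻²·s⁴·A²) · (kg⁻¹·m⁻²·s³·A²) = kg⁻¹·m⁻³·s⁵·A⁴.
Right side:
  W = J/s (power = energy per time),
      = kg·m²·s⁻³.
  F = C/V (capacitance = charge per voltage),
      = A·s/(kg·m²·s⁻³·A⁻¹) (substituting C and V),
      = kg⁻¹·m⁻²·s⁴·A².
  S = 1/Ω (conductance is reciprocal resistance),
      = kg⁻¹·m⁻²·s³·A².
  Wb = V·s (flux: a volt is a weber per second),
      = kg·m²·s⁻²·A⁻¹.
  So Wb⁻¹ = kg⁻¹·m⁻²·s²·A.
  T = Wb/m² (flux density = flux per area),
      = kg·s⁻²·A⁻¹.
  N = kg·m/s² = kg·m·s⁻² (force = mass × acceleration).
  V = W/A (potential = power per current),
      = kg·m²·s⁻³·A⁻¹.
  So V⁻¹ = kg⁻¹·m⁻²·s³·A.
  J = N·m (work = force × distance),
      = kg·m²·s⁻².
  So J⁻¹ = kg⁻¹·m⁻²·s².
  Combining: m²·W·F·S·A⁻¹·Wb⁻¹·T·N·V⁻¹·J⁻¹ = m² · (kg·m²·s⁻³) · (kg⁻¹·m⁻²·s⁴·A²) · (kg⁻¹·m⁻²·s³·A²) · A⁻¹ · (kg⁻¹·m⁻²·s²·A) · (kg·s⁻²·A⁻¹) · (kg·m·s⁻²) · (kg⁻¹·m⁻²·s³·A) · (kg⁻¹·m⁻²·s²) = kg⁻²·m⁻⁵·s⁷·A⁴.
Left is kg⁻¹·m⁻³·s⁵·A⁴; right is kg⁻²·m⁻⁵·s⁷·A⁴ — different.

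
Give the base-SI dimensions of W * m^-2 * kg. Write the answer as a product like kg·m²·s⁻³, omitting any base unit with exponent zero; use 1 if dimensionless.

kg²·s⁻³

W = J/s (power = energy per time),
    = kg·m²·s⁻³.
Combining: W·m⁻²·kg = (kg·m²·s⁻³) · m⁻² · kg = kg²·s⁻³.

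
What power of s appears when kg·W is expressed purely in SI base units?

-3

W = kg·m²·s⁻³.
Combining: kg·W = kg · (kg·m²·s⁻³) = kg²·m²·s⁻³.
The exponent of s is -3.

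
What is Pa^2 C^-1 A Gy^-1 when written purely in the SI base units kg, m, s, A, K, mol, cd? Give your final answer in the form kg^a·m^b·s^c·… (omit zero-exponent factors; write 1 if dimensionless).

Pa = N/m² (pressure = force per area),
    = kg·m⁻¹·s⁻².
So Pa² = kg²·m⁻²·s⁻⁴.
C = A·s = s·A (charge = current × time).
So C⁻¹ = s⁻¹·A⁻¹.
Gy = J/kg (absorbed dose = energy per mass),
    = m²·s⁻².
So Gy⁻¹ = m⁻²·s².
Combining: Pa²·C⁻¹·A·Gy⁻¹ = (kg²·m⁻²·s⁻⁴) · (s⁻¹·A⁻¹) · A · (m⁻²·s²) = kg²·m⁻⁴·s⁻³.

kg²·m⁻⁴·s⁻³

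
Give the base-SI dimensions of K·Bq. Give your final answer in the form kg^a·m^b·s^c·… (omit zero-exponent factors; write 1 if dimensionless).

s⁻¹·K

Bq = 1/s = s⁻¹ (activity is decays per second).
Combining: K·Bq = K · s⁻¹ = s⁻¹·K.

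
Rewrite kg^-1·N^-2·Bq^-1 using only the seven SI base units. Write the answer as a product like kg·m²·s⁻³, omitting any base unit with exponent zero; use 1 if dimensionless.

kg⁻³·m⁻²·s⁵

N = kg·m·s⁻².
So N⁻² = kg⁻²·m⁻²·s⁴.
Bq = s⁻¹.
So Bq⁻¹ = s.
Combining: kg⁻¹·N⁻²·Bq⁻¹ = kg⁻¹ · (kg⁻²·m⁻²·s⁴) · s = kg⁻³·m⁻²·s⁵.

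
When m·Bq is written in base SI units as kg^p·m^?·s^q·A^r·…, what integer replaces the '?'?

Bq = 1/s = s⁻¹ (activity is decays per second).
Combining: m·Bq = m · s⁻¹ = m·s⁻¹.
The exponent of m is 1.

1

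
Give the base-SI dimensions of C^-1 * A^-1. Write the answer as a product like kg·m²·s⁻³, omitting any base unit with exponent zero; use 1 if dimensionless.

C = s·A.
So C⁻¹ = s⁻¹·A⁻¹.
Combining: C⁻¹·A⁻¹ = (s⁻¹·A⁻¹) · A⁻¹ = s⁻¹·A⁻².

s⁻¹·A⁻²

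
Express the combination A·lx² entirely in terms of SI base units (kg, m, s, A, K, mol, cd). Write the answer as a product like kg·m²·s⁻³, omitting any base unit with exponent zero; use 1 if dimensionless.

lx = lm/m² (illuminance = luminous flux per area),
    = m⁻²·cd.
So lx² = m⁻⁴·cd².
Combining: A·lx² = A · (m⁻⁴·cd²) = m⁻⁴·A·cd².

m⁻⁴·A·cd²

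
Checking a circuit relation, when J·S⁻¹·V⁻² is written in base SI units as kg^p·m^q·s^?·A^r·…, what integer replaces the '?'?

J = kg·m²·s⁻².
S = kg⁻¹·m⁻²·s³·A².
So S⁻¹ = kg·m²·s⁻³·A⁻².
V = kg·m²·s⁻³·A⁻¹.
So V⁻² = kg⁻²·m⁻⁴·s⁶·A².
Combining: J·S⁻¹·V⁻² = (kg·m²·s⁻²) · (kg·m²·s⁻³·A⁻²) · (kg⁻²·m⁻⁴·s⁶·A²) = s.
The exponent of s is 1.

1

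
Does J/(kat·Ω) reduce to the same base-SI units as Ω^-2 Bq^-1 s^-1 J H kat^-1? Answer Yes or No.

No

Left side:
  kat = mol/s = s⁻¹·mol (catalytic activity).
  So kat⁻¹ = s·mol⁻¹.
  Ω = V/A (resistance = voltage per current),
      = kg·m²·s⁻³·A⁻².
  So Ω⁻¹ = kg⁻¹·m⁻²·s³·A².
  J = N·m (work = force × distance),
      = kg·m²·s⁻².
  Combining: kat⁻¹·Ω⁻¹·J = (s·mol⁻¹) · (kg⁻¹·m⁻²·s³·A²) · (kg·m²·s⁻²) = s²·A²·mol⁻¹.
Right side:
  Ω = kg·m²·s⁻³·A⁻².
  So Ω⁻² = kg⁻²·m⁻⁴·s⁶·A⁴.
  Bq = s⁻¹.
  So Bq⁻¹ = s.
  J = kg·m²·s⁻².
  H = kg·m²·s⁻²·A⁻².
  kat = s⁻¹·mol.
  So kat⁻¹ = s·mol⁻¹.
  Combining: Ω⁻²·Bq⁻¹·s⁻¹·J·H·kat⁻¹ = (kg⁻²·m⁻⁴·s⁶·A⁴) · s · s⁻¹ · (kg·m²·s⁻²) · (kg·m²·s⁻²·A⁻²) · (s·mol⁻¹) = s³·A²·mol⁻¹.
Left is s²·A²·mol⁻¹; right is s³·A²·mol⁻¹ — different.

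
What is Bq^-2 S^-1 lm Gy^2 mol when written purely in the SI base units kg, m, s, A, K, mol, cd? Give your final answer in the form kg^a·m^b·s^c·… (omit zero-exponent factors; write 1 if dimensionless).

Bq = s⁻¹.
So Bq⁻² = s².
S = kg⁻¹·m⁻²·s³·A².
So S⁻¹ = kg·m²·s⁻³·A⁻².
lm = cd.
Gy = m²·s⁻².
So Gy² = m⁴·s⁻⁴.
Combining: Bq⁻²·S⁻¹·lm·Gy²·mol = s² · (kg·m²·s⁻³·A⁻²) · cd · (m⁴·s⁻⁴) · mol = kg·m⁶·s⁻⁵·A⁻²·mol·cd.

kg·m⁶·s⁻⁵·A⁻²·mol·cd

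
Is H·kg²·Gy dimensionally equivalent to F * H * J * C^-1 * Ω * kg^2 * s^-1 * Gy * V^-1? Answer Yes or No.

Yes

Left side:
  H = kg·m²·s⁻²·A⁻².
  Gy = m²·s⁻².
  Combining: H·kg²·Gy = (kg·m²·s⁻²·A⁻²) · kg² · (m²·s⁻²) = kg³·m⁴·s⁻⁴·A⁻².
Right side:
  F = C/V (capacitance = charge per voltage),
      = A·s/(kg·m²·s⁻³·A⁻¹) (substituting C and V),
      = kg⁻¹·m⁻²·s⁴·A².
  H = Wb/A (inductance = flux per current),
      = kg·m²·s⁻²·A⁻².
  J = N·m (work = force × distance),
      = kg·m²·s⁻².
  C = A·s = s·A (charge = current × time).
  So C⁻¹ = s⁻¹·A⁻¹.
  Ω = V/A (resistance = voltage per current),
      = kg·m²·s⁻³·A⁻².
  Gy = J/kg (absorbed dose = energy per mass),
      = m²·s⁻².
  V = W/A (potential = power per current),
      = kg·m²·s⁻³·A⁻¹.
  So V⁻¹ = kg⁻¹·m⁻²·s³·A.
  Combining: F·H·J·C⁻¹·Ω·kg²·s⁻¹·Gy·V⁻¹ = (kg⁻¹·m⁻²·s⁴·A²) · (kg·m²·s⁻²·A⁻²) · (kg·m²·s⁻²) · (s⁻¹·A⁻¹) · (kg·m²·s⁻³·A⁻²) · kg² · s⁻¹ · (m²·s⁻²) · (kg⁻¹·m⁻²·s³·A) = kg³·m⁴·s⁻⁴·A⁻².
Both reduce to kg³·m⁴·s⁻⁴·A⁻².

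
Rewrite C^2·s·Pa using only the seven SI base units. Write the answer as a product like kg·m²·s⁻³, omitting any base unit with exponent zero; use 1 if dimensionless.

kg·m⁻¹·s·A²

C = A·s = s·A (charge = current × time).
So C² = s²·A².
Pa = N/m² (pressure = force per area),
    = kg·m⁻¹·s⁻².
Combining: C²·s·Pa = (s²·A²) · s · (kg·m⁻¹·s⁻²) = kg·m⁻¹·s·A².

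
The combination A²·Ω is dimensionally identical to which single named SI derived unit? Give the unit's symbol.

W

Ω = V/A (resistance = voltage per current),
    = kg·m²·s⁻³·A⁻².
Combining: A²·Ω = A² · (kg·m²·s⁻³·A⁻²) = kg·m²·s⁻³.
kg·m²·s⁻³ is the base-SI form of the watt.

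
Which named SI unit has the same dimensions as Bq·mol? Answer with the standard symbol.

Bq = 1/s = s⁻¹ (activity is decays per second).
Combining: Bq·mol = s⁻¹ · mol = s⁻¹·mol.
s⁻¹·mol is the base-SI form of the katal.

kat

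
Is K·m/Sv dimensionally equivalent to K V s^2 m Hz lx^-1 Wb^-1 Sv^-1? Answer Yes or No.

Left side:
  Sv = m²·s⁻².
  So Sv⁻¹ = m⁻²·s².
  Combining: K·m·Sv⁻¹ = K · m · (m⁻²·s²) = m⁻¹·s²·K.
Right side:
  V = kg·m²·s⁻³·A⁻¹.
  Hz = s⁻¹.
  lx = m⁻²·cd.
  So lx⁻¹ = m²·cd⁻¹.
  Wb = kg·m²·s⁻²·A⁻¹.
  So Wb⁻¹ = kg⁻¹·m⁻²·s²·A.
  Sv = m²·s⁻².
  So Sv⁻¹ = m⁻²·s².
  Combining: K·V·s²·m·Hz·lx⁻¹·Wb⁻¹·Sv⁻¹ = K · (kg·m²·s⁻³·A⁻¹) · s² · m · s⁻¹ · (m²·cd⁻¹) · (kg⁻¹·m⁻²·s²·A) · (m⁻²·s²) = m·s²·K·cd⁻¹.
Left is m⁻¹·s²·K; right is m·s²·K·cd⁻¹ — different.

No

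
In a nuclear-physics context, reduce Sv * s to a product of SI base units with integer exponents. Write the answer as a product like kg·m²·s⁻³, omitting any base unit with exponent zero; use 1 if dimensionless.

Sv = m²·s⁻².
Combining: Sv·s = (m²·s⁻²) · s = m²·s⁻¹.

m²·s⁻¹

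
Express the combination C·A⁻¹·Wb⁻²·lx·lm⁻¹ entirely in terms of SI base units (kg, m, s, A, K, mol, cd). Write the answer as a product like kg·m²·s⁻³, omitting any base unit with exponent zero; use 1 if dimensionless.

C = A·s = s·A (charge = current × time).
Wb = V·s (flux: a volt is a weber per second),
    = kg·m²·s⁻²·A⁻¹.
So Wb⁻² = kg⁻²·m⁻⁴·s⁴·A².
lx = lm/m² (illuminance = luminous flux per area),
    = m⁻²·cd.
lm = cd·sr = cd (luminous flux; sr is dimensionless).
So lm⁻¹ = cd⁻¹.
Combining: C·A⁻¹·Wb⁻²·lx·lm⁻¹ = (s·A) · A⁻¹ · (kg⁻²·m⁻⁴·s⁴·A²) · (m⁻²·cd) · cd⁻¹ = kg⁻²·m⁻⁶·s⁵·A².

kg⁻²·m⁻⁶·s⁵·A²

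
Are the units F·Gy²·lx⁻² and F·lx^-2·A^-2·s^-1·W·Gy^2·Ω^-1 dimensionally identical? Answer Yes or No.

Left side:
  F = C/V (capacitance = charge per voltage),
      = A·s/(kg·m²·s⁻³·A⁻¹) (substituting C and V),
      = kg⁻¹·m⁻²·s⁴·A².
  Gy = J/kg (absorbed dose = energy per mass),
      = m²·s⁻².
  So Gy² = m⁴·s⁻⁴.
  lx = lm/m² (illuminance = luminous flux per area),
      = m⁻²·cd.
  So lx⁻² = m⁴·cd⁻².
  Combining: F·Gy²·lx⁻² = (kg⁻¹·m⁻²·s⁴·A²) · (m⁴·s⁻⁴) · (m⁴·cd⁻²) = kg⁻¹·m⁶·A²·cd⁻².
Right side:
  F = C/V (capacitance = charge per voltage),
      = A·s/(kg·m²·s⁻³·A⁻¹) (substituting C and V),
      = kg⁻¹·m⁻²·s⁴·A².
  lx = lm/m² (illuminance = luminous flux per area),
      = m⁻²·cd.
  So lx⁻² = m⁴·cd⁻².
  W = J/s (power = energy per time),
      = kg·m²·s⁻³.
  Gy = J/kg (absorbed dose = energy per mass),
      = m²·s⁻².
  So Gy² = m⁴·s⁻⁴.
  Ω = V/A (resistance = voltage per current),
      = kg·m²·s⁻³·A⁻².
  So Ω⁻¹ = kg⁻¹·m⁻²·s³·A².
  Combining: F·lx⁻²·A⁻²·s⁻¹·W·Gy²·Ω⁻¹ = (kg⁻¹·m⁻²·s⁴·A²) · (m⁴·cd⁻²) · A⁻² · s⁻¹ · (kg·m²·s⁻³) · (m⁴·s⁻⁴) · (kg⁻¹·m⁻²·s³·A²) = kg⁻¹·m⁶·s⁻¹·A²·cd⁻².
Left is kg⁻¹·m⁶·A²·cd⁻²; right is kg⁻¹·m⁶·s⁻¹·A²·cd⁻² — different.

No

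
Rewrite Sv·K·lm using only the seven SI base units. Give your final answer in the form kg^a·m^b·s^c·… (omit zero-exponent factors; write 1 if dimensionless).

Sv = J/kg (equivalent dose = energy per mass),
    = m²·s⁻².
lm = cd·sr = cd (luminous flux; sr is dimensionless).
Combining: Sv·K·lm = (m²·s⁻²) · K · cd = m²·s⁻²·K·cd.

m²·s⁻²·K·cd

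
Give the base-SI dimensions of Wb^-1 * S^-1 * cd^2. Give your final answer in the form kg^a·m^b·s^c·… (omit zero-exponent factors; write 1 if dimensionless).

Wb = V·s (flux: a volt is a weber per second),
    = kg·m²·s⁻²·A⁻¹.
So Wb⁻¹ = kg⁻¹·m⁻²·s²·A.
S = 1/Ω (conductance is reciprocal resistance),
    = kg⁻¹·m⁻²·s³·A².
So S⁻¹ = kg·m²·s⁻³·A⁻².
Combining: Wb⁻¹·S⁻¹·cd² = (kg⁻¹·m⁻²·s²·A) · (kg·m²·s⁻³·A⁻²) · cd² = s⁻¹·A⁻¹·cd².

s⁻¹·A⁻¹·cd²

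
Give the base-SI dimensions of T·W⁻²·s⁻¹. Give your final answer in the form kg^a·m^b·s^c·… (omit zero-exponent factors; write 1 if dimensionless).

T = kg·s⁻²·A⁻¹.
W = kg·m²·s⁻³.
So W⁻² = kg⁻²·m⁻⁴·s⁶.
Combining: T·W⁻²·s⁻¹ = (kg·s⁻²·A⁻¹) · (kg⁻²·m⁻⁴·s⁶) · s⁻¹ = kg⁻¹·m⁻⁴·s³·A⁻¹.

kg⁻¹·m⁻⁴·s³·A⁻¹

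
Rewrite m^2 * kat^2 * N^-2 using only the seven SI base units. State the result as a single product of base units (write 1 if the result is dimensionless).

kg⁻²·s²·mol²

kat = mol/s = s⁻¹·mol (catalytic activity).
So kat² = s⁻²·mol².
N = kg·m/s² = kg·m·s⁻² (force = mass × acceleration).
So N⁻² = kg⁻²·m⁻²·s⁴.
Combining: m²·kat²·N⁻² = m² · (s⁻²·mol²) · (kg⁻²·m⁻²·s⁴) = kg⁻²·s²·mol².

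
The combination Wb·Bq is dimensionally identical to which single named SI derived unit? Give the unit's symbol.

V

Wb = V·s (flux: a volt is a weber per second),
    = kg·m²·s⁻²·A⁻¹.
Bq = 1/s = s⁻¹ (activity is decays per second).
Combining: Wb·Bq = (kg·m²·s⁻²·A⁻¹) · s⁻¹ = kg·m²·s⁻³·A⁻¹.
kg·m²·s⁻³·A⁻¹ is the base-SI form of the volt.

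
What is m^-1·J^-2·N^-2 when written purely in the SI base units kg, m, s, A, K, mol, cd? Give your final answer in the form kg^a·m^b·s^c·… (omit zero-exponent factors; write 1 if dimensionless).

kg⁻⁴·m⁻⁷·s⁸

J = N·m (work = force × distance),
    = kg·m²·s⁻².
So J⁻² = kg⁻²·m⁻⁴·s⁴.
N = kg·m/s² = kg·m·s⁻² (force = mass × acceleration).
So N⁻² = kg⁻²·m⁻²·s⁴.
Combining: m⁻¹·J⁻²·N⁻² = m⁻¹ · (kg⁻²·m⁻⁴·s⁴) · (kg⁻²·m⁻²·s⁴) = kg⁻⁴·m⁻⁷·s⁸.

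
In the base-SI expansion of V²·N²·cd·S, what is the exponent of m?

V = W/A (potential = power per current),
    = kg·m²·s⁻³·A⁻¹.
So V² = kg²·m⁴·s⁻⁶·A⁻².
N = kg·m/s² = kg·m·s⁻² (force = mass × acceleration).
So N² = kg²·m²·s⁻⁴.
S = 1/Ω (conductance is reciprocal resistance),
    = kg⁻¹·m⁻²·s³·A².
Combining: V²·N²·cd·S = (kg²·m⁴·s⁻⁶·A⁻²) · (kg²·m²·s⁻⁴) · cd · (kg⁻¹·m⁻²·s³·A²) = kg³·m⁴·s⁻⁷·cd.
The exponent of m is 4.

4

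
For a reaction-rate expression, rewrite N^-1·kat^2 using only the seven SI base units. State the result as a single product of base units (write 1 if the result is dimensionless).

N = kg·m/s² = kg·m·s⁻² (force = mass × acceleration).
So N⁻¹ = kg⁻¹·m⁻¹·s².
kat = mol/s = s⁻¹·mol (catalytic activity).
So kat² = s⁻²·mol².
Combining: N⁻¹·kat² = (kg⁻¹·m⁻¹·s²) · (s⁻²·mol²) = kg⁻¹·m⁻¹·mol².

kg⁻¹·m⁻¹·mol²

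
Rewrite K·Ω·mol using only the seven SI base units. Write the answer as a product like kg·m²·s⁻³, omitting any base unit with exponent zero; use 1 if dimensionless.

kg·m²·s⁻³·A⁻²·K·mol

Ω = V/A (resistance = voltage per current),
    = kg·m²·s⁻³·A⁻².
Combining: K·Ω·mol = K · (kg·m²·s⁻³·A⁻²) · mol = kg·m²·s⁻³·A⁻²·K·mol.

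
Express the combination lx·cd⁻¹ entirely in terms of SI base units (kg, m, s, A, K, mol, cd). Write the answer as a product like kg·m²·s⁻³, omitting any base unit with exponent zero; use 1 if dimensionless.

m⁻²

lx = lm/m² (illuminance = luminous flux per area),
    = m⁻²·cd.
Combining: lx·cd⁻¹ = (m⁻²·cd) · cd⁻¹ = m⁻².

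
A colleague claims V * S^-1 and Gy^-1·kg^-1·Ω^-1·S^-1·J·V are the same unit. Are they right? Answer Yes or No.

No

Left side:
  V = W/A (potential = power per current),
      = kg·m²·s⁻³·A⁻¹.
  S = 1/Ω (conductance is reciprocal resistance),
      = kg⁻¹·m⁻²·s³·A².
  So S⁻¹ = kg·m²·s⁻³·A⁻².
  Combining: V·S⁻¹ = (kg·m²·s⁻³·A⁻¹) · (kg·m²·s⁻³·A⁻²) = kg²·m⁴·s⁻⁶·A⁻³.
Right side:
  Gy = J/kg (absorbed dose = energy per mass),
      = m²·s⁻².
  So Gy⁻¹ = m⁻²·s².
  Ω = V/A (resistance = voltage per current),
      = kg·m²·s⁻³·A⁻².
  So Ω⁻¹ = kg⁻¹·m⁻²·s³·A².
  S = 1/Ω (conductance is reciprocal resistance),
      = kg⁻¹·m⁻²·s³·A².
  So S⁻¹ = kg·m²·s⁻³·A⁻².
  J = N·m (work = force × distance),
      = kg·m²·s⁻².
  V = W/A (potential = power per current),
      = kg·m²·s⁻³·A⁻¹.
  Combining: Gy⁻¹·kg⁻¹·Ω⁻¹·S⁻¹·J·V = (m⁻²·s²) · kg⁻¹ · (kg⁻¹·m⁻²·s³·A²) · (kg·m²·s⁻³·A⁻²) · (kg·m²·s⁻²) · (kg·m²·s⁻³·A⁻¹) = kg·m²·s⁻³·A⁻¹.
Left is kg²·m⁴·s⁻⁶·A⁻³; right is kg·m²·s⁻³·A⁻¹ — different.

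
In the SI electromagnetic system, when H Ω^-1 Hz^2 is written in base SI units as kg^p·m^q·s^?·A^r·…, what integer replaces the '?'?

H = kg·m²·s⁻²·A⁻².
Ω = kg·m²·s⁻³·A⁻².
So Ω⁻¹ = kg⁻¹·m⁻²·s³·A².
Hz = s⁻¹.
So Hz² = s⁻².
Combining: H·Ω⁻¹·Hz² = (kg·m²·s⁻²·A⁻²) · (kg⁻¹·m⁻²·s³·A²) · s⁻² = s⁻¹.
The exponent of s is -1.

-1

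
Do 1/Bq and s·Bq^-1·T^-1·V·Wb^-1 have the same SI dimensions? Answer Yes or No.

Left side:
  Bq = s⁻¹.
  So Bq⁻¹ = s.
Right side:
  Bq = s⁻¹.
  So Bq⁻¹ = s.
  T = kg·s⁻²·A⁻¹.
  So T⁻¹ = kg⁻¹·s²·A.
  V = kg·m²·s⁻³·A⁻¹.
  Wb = kg·m²·s⁻²·A⁻¹.
  So Wb⁻¹ = kg⁻¹·m⁻²·s²·A.
  Combining: s·Bq⁻¹·T⁻¹·V·Wb⁻¹ = s · s · (kg⁻¹·s²·A) · (kg·m²·s⁻³·A⁻¹) · (kg⁻¹·m⁻²·s²·A) = kg⁻¹·s³·A.
Left is s; right is kg⁻¹·s³·A — different.

No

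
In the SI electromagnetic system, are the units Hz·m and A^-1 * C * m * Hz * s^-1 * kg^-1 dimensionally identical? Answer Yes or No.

Left side:
  Hz = 1/s = s⁻¹ (frequency is cycles per second).
  Combining: Hz·m = s⁻¹ · m = m·s⁻¹.
Right side:
  C = s·A.
  Hz = s⁻¹.
  Combining: A⁻¹·C·m·Hz·s⁻¹·kg⁻¹ = A⁻¹ · (s·A) · m · s⁻¹ · s⁻¹ · kg⁻¹ = kg⁻¹·m·s⁻¹.
Left is m·s⁻¹; right is kg⁻¹·m·s⁻¹ — different.

No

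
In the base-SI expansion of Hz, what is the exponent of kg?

0

Hz = 1/s = s⁻¹ (frequency is cycles per second).
The exponent of kg is 0.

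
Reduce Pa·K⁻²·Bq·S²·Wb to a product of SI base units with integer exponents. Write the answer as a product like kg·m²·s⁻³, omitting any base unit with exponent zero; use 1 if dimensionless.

Pa = N/m² (pressure = force per area),
    = kg·m⁻¹·s⁻².
Bq = 1/s = s⁻¹ (activity is decays per second).
S = 1/Ω (conductance is reciprocal resistance),
    = kg⁻¹·m⁻²·s³·A².
So S² = kg⁻²·m⁻⁴·s⁶·A⁴.
Wb = V·s (flux: a volt is a weber per second),
    = kg·m²·s⁻²·A⁻¹.
Combining: Pa·K⁻²·Bq·S²·Wb = (kg·m⁻¹·s⁻²) · K⁻² · s⁻¹ · (kg⁻²·m⁻⁴·s⁶·A⁴) · (kg·m²·s⁻²·A⁻¹) = m⁻³·s·A³·K⁻².

m⁻³·s·A³·K⁻²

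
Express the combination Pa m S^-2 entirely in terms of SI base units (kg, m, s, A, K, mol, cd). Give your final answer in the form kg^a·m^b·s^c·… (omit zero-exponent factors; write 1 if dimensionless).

kg³·m⁴·s⁻⁸·A⁻⁴

Pa = N/m² (pressure = force per area),
    = kg·m⁻¹·s⁻².
S = 1/Ω (conductance is reciprocal resistance),
    = kg⁻¹·m⁻²·s³·A².
So S⁻² = kg²·m⁴·s⁻⁶·A⁻⁴.
Combining: Pa·m·S⁻² = (kg·m⁻¹·s⁻²) · m · (kg²·m⁴·s⁻⁶·A⁻⁴) = kg³·m⁴·s⁻⁸·A⁻⁴.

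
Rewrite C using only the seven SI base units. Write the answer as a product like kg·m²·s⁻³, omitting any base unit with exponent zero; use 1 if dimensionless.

s·A

C = A·s = s·A (charge = current × time).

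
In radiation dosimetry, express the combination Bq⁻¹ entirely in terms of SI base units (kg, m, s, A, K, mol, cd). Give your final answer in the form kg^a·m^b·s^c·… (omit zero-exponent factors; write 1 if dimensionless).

Bq = 1/s = s⁻¹ (activity is decays per second).
So Bq⁻¹ = s.

s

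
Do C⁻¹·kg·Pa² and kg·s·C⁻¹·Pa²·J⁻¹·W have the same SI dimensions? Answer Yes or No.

Left side:
  C = A·s = s·A (charge = current × time).
  So C⁻¹ = s⁻¹·A⁻¹.
  Pa = N/m² (pressure = force per area),
      = kg·m⁻¹·s⁻².
  So Pa² = kg²·m⁻²·s⁻⁴.
  Combining: C⁻¹·kg·Pa² = (s⁻¹·A⁻¹) · kg · (kg²·m⁻²·s⁻⁴) = kg³·m⁻²·s⁻⁵·A⁻¹.
Right side:
  C = A·s = s·A (charge = current × time).
  So C⁻¹ = s⁻¹·A⁻¹.
  Pa = N/m² (pressure = force per area),
      = kg·m⁻¹·s⁻².
  So Pa² = kg²·m⁻²·s⁻⁴.
  J = N·m (work = force × distance),
      = kg·m²·s⁻².
  So J⁻¹ = kg⁻¹·m⁻²·s².
  W = J/s (power = energy per time),
      = kg·m²·s⁻³.
  Combining: kg·s·C⁻¹·Pa²·J⁻¹·W = kg · s · (s⁻¹·A⁻¹) · (kg²·m⁻²·s⁻⁴) · (kg⁻¹·m⁻²·s²) · (kg·m²·s⁻³) = kg³·m⁻²·s⁻⁵·A⁻¹.
Both reduce to kg³·m⁻²·s⁻⁵·A⁻¹.

Yes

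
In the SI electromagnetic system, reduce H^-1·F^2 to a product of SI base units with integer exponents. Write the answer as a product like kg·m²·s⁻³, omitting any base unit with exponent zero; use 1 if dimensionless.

H = kg·m²·s⁻²·A⁻².
So H⁻¹ = kg⁻¹·m⁻²·s²·A².
F = kg⁻¹·m⁻²·s⁴·A².
So F² = kg⁻²·m⁻⁴·s⁸·A⁴.
Combining: H⁻¹·F² = (kg⁻¹·m⁻²·s²·A²) · (kg⁻²·m⁻⁴·s⁸·A⁴) = kg⁻³·m⁻⁶·s¹⁰·A⁶.

kg⁻³·m⁻⁶·s¹⁰·A⁶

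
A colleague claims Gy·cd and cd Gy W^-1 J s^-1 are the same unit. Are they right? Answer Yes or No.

Left side:
  Gy = J/kg (absorbed dose = energy per mass),
      = m²·s⁻².
  Combining: Gy·cd = (m²·s⁻²) · cd = m²·s⁻²·cd.
Right side:
  Gy = m²·s⁻².
  W = kg·m²·s⁻³.
  So W⁻¹ = kg⁻¹·m⁻²·s³.
  J = kg·m²·s⁻².
  Combining: cd·Gy·W⁻¹·J·s⁻¹ = cd · (m²·s⁻²) · (kg⁻¹·m⁻²·s³) · (kg·m²·s⁻²) · s⁻¹ = m²·s⁻²·cd.
Both reduce to m²·s⁻²·cd.

Yes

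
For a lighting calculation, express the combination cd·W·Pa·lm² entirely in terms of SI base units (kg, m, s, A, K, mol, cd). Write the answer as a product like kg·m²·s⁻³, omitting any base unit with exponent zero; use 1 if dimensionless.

W = J/s (power = energy per time),
    = kg·m²·s⁻³.
Pa = N/m² (pressure = force per area),
    = kg·m⁻¹·s⁻².
lm = cd·sr = cd (luminous flux; sr is dimensionless).
So lm² = cd².
Combining: cd·W·Pa·lm² = cd · (kg·m²·s⁻³) · (kg·m⁻¹·s⁻²) · cd² = kg²·m·s⁻⁵·cd³.

kg²·m·s⁻⁵·cd³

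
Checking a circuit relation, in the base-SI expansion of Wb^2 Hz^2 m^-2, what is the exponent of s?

-6

Wb = V·s (flux: a volt is a weber per second),
    = kg·m²·s⁻²·A⁻¹.
So Wb² = kg²·m⁴·s⁻⁴·A⁻².
Hz = 1/s = s⁻¹ (frequency is cycles per second).
So Hz² = s⁻².
Combining: Wb²·Hz²·m⁻² = (kg²·m⁴·s⁻⁴·A⁻²) · s⁻² · m⁻² = kg²·m²·s⁻⁶·A⁻².
The exponent of s is -6.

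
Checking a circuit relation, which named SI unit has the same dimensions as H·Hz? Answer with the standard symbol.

Ω

H = kg·m²·s⁻²·A⁻².
Hz = s⁻¹.
Combining: H·Hz = (kg·m²·s⁻²·A⁻²) · s⁻¹ = kg·m²·s⁻³·A⁻².
kg·m²·s⁻³·A⁻² is the base-SI form of the ohm.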